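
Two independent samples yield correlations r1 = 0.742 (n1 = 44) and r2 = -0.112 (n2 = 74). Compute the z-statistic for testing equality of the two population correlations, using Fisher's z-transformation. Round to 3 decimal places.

Fisher z-transforms: z1 = atanh(0.742) = 0.954915, z2 = atanh(-0.112) = -0.112472; difference d = 1.067387
Var(d) = 1/41 + 1/71 = 0.0243902 + 0.0140845 = 0.0384747
z = d/√Var(d) = 1.067387 / √0.0384747 = 1.067387 / 0.196150 = 5.442

5.442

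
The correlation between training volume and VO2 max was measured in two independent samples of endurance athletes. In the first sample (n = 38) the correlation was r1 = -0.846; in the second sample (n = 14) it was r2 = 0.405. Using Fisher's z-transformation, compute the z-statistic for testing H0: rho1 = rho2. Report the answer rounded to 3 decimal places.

-4.836

Fisher z-transforms: z1 = atanh(-0.846) = -1.241912, z2 = atanh(0.405) = 0.429616; difference d = -1.671528
Var(d) = 1/35 + 1/11 = 0.0285714 + 0.0909091 = 0.1194805
z = d/√Var(d) = -1.671528 / √0.1194805 = -1.671528 / 0.345660 = -4.836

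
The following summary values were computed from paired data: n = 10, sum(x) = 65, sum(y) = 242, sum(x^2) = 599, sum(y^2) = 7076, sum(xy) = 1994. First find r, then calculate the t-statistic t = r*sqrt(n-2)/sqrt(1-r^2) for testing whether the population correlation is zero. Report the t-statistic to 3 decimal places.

S_xy = nΣxy − ΣxΣy = 10·1994 − 65·242 = 19940 − 15730 = 4210
S_xx = nΣx² − (Σx)² = 10·599 − 65² = 5990 − 4225 = 1765
S_yy = nΣy² − (Σy)² = 10·7076 − 242² = 70760 − 58564 = 12196
r = S_xy / √(S_xx·S_yy) = 4210 / √(1765·12196) = 4210 / √21525940 = 4210 / 4639.6056 = 0.9074
t = r·√(n−2)/√(1−r²) = 0.9074·√8 / √(1−0.823375) = 2.566515 / 0.420268 = 6.107

6.107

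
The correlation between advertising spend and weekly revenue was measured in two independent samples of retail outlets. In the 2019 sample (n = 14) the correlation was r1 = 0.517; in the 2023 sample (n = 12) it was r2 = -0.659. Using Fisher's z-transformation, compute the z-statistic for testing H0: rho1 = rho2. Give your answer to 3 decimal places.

z1 = atanh(0.517) = 0.572237,  z2 = atanh(-0.659) = -0.791044
SE = √(1/(n1−3) + 1/(n2−3)) = √(1/11 + 1/9) = √(0.0909091 + 0.1111111) = √0.2020202 = 0.449467
z = (z1 − z2)/SE = (0.572237 − (-0.791044)) / 0.449467 = 1.363281 / 0.449467 = 3.033

3.033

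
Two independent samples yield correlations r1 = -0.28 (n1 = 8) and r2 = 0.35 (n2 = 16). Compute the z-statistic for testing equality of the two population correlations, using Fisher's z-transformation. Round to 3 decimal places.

z1 = atanh(-0.28) = -0.287682,  z2 = atanh(0.35) = 0.365444
SE = √(1/(n1−3) + 1/(n2−3)) = √(1/5 + 1/13) = √(0.2000000 + 0.0769231) = √0.2769231 = 0.526235
z = (z1 − z2)/SE = (-0.287682 − 0.365444) / 0.526235 = -0.653126 / 0.526235 = -1.241

-1.241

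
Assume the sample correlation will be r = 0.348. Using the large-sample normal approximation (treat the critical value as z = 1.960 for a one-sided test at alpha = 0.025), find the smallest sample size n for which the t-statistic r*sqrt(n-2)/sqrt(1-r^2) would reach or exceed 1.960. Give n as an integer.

Need r·√(n−2)/√(1−r²) ≥ 1.960
√(n−2) ≥ 1.960·√(1−0.121104) / 0.348 = 1.960·0.937495 / 0.348 = 5.2801
n−2 ≥ 27.8795  ⇒  n ≥ 29.8795
Smallest integer n = 30

30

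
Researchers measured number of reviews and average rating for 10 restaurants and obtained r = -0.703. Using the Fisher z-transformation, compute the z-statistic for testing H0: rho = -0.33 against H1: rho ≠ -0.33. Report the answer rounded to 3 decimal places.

-1.403

Fisher z: atanh(-0.703) = -0.873207, atanh(-0.33) = -0.342828
z = (z_r − z_0)·√(n−3) = (-0.873207 − (-0.342828))·√7 = -0.530379 · 2.645751 = -1.403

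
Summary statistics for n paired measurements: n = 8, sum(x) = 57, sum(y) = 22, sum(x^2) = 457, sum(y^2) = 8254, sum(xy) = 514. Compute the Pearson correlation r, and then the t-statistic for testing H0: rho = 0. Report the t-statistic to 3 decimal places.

S_xy = nΣxy − ΣxΣy = 8·514 − 57·22 = 4112 − 1254 = 2858
S_xx = nΣx² − (Σx)² = 8·457 − 57² = 3656 − 3249 = 407
S_yy = nΣy² − (Σy)² = 8·8254 − 22² = 66032 − 484 = 65548
r = S_xy / √(S_xx·S_yy) = 2858 / √(407·65548) = 2858 / √26678036 = 2858 / 5165.0785 = 0.5533
t = r·√(n−2)/√(1−r²) = 0.5533·√6 / √(1−0.306141) = 1.355303 / 0.832982 = 1.627

1.627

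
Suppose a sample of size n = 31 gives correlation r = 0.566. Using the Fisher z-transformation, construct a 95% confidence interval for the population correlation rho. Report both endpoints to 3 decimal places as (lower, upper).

Fisher z: z_r = atanh(r) = ½·ln((1+0.566)/(1−0.566)) = 0.641618
SE(z) = 1/√(n−3) = 1/√28 = 0.188982
95% ⇒ z* = 1.960; margin = 1.960·0.188982 = 0.370405
CI on z-scale: (0.271213, 1.012023)
Back-transform: tanh(0.271213) = 0.264753, tanh(1.012023) = 0.766597

(0.265, 0.767)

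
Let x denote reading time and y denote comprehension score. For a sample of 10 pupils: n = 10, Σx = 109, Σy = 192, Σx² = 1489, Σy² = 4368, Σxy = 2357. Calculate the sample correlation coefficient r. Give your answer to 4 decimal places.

Numerator: nΣxy − (Σx)(Σy) = 10·2357 − (109)(192) = 2642
Denominator: √[(nΣx²−(Σx)²)(nΣy²−(Σy)²)]
  nΣx²−(Σx)² = 10·1489 − 11881 = 3009;  nΣy²−(Σy)² = 10·4368 − 36864 = 6816
  √(3009·6816) = √20509344 = 4528.7243
r = 2642 / 4528.7243 = 0.5834

0.5834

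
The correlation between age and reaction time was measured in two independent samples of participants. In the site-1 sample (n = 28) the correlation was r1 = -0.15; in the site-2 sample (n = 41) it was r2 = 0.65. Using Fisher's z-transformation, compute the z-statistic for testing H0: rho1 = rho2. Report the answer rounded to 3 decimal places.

-3.598

Fisher z-transforms: z1 = atanh(-0.15) = -0.151140, z2 = atanh(0.65) = 0.775299; difference d = -0.926439
Var(d) = 1/25 + 1/38 = 0.0400000 + 0.0263158 = 0.0663158
z = d/√Var(d) = -0.926439 / √0.0663158 = -0.926439 / 0.257519 = -3.598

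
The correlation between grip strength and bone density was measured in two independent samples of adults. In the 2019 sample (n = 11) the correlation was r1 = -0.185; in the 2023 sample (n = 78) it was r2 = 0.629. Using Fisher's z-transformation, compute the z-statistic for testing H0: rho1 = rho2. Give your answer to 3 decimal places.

z1 = atanh(-0.185) = -0.187155,  z2 = atanh(0.629) = 0.739760
SE = √(1/(n1−3) + 1/(n2−3)) = √(1/8 + 1/75) = √(0.1250000 + 0.0133333) = √0.1383333 = 0.371932
z = (z1 − z2)/SE = (-0.187155 − 0.739760) / 0.371932 = -0.926915 / 0.371932 = -2.492

-2.492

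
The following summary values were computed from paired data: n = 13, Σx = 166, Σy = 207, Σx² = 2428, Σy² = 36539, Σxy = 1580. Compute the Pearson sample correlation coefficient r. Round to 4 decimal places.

Numerator: nΣxy − (Σx)(Σy) = 13·1580 − (166)(207) = -13822
Denominator: √[(nΣx²−(Σx)²)(nΣy²−(Σy)²)]
  nΣx²−(Σx)² = 13·2428 − 27556 = 4008;  nΣy²−(Σy)² = 13·36539 − 42849 = 432158
  √(4008·432158) = √1732089264 = 41618.3765
r = -13822 / 41618.3765 = -0.3321

-0.3321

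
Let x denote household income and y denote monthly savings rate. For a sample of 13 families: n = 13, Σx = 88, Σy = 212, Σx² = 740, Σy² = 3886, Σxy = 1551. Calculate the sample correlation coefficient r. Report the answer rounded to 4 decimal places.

S_xy = nΣxy − ΣxΣy = 13·1551 − 88·212 = 20163 − 18656 = 1507
S_xx = nΣx² − (Σx)² = 13·740 − 88² = 9620 − 7744 = 1876
S_yy = nΣy² − (Σy)² = 13·3886 − 212² = 50518 − 44944 = 5574
r = S_xy / √(S_xx·S_yy) = 1507 / √(1876·5574) = 1507 / √10456824 = 1507 / 3233.7013 = 0.4660

0.4660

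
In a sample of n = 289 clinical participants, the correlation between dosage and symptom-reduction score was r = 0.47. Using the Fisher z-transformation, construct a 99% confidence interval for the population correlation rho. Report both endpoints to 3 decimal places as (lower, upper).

(0.343, 0.580)

Fisher z: z_r = atanh(r) = ½·ln((1+0.47)/(1−0.47)) = 0.510070
SE(z) = 1/√(n−3) = 1/√286 = 0.059131
99% ⇒ z* = 2.576; margin = 2.576·0.059131 = 0.152321
CI on z-scale: (0.357749, 0.662391)
Back-transform: tanh(0.357749) = 0.343230, tanh(0.662391) = 0.579952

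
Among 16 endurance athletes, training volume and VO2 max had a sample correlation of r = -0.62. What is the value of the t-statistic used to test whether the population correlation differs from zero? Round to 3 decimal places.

1 − r² = 1 − 0.3844 = 0.6156;  √(1−r²) = 0.784602
√(n−2) = √14 = 3.741657
t = r·√(n−2)/√(1−r²) = -0.62 · 3.741657 / 0.784602 = -2.957

-2.957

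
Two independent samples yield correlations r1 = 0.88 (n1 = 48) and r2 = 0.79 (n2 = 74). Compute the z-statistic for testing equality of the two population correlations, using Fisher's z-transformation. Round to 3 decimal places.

1.597

Fisher z-transforms: z1 = atanh(0.88) = 1.375768, z2 = atanh(0.79) = 1.071432; difference d = 0.304336
Var(d) = 1/45 + 1/71 = 0.0222222 + 0.0140845 = 0.0363067
z = d/√Var(d) = 0.304336 / √0.0363067 = 0.304336 / 0.190543 = 1.597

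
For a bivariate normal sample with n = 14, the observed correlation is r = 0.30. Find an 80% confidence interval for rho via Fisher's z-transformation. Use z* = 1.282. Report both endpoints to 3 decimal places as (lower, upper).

Fisher z: z_r = atanh(r) = ½·ln((1+0.30)/(1−0.30)) = 0.309520
SE(z) = 1/√(n−3) = 1/√11 = 0.301511
80% ⇒ z* = 1.282; margin = 1.282·0.301511 = 0.386537
CI on z-scale: (-0.077017, 0.696057)
Back-transform: tanh(-0.077017) = -0.076865, tanh(0.696057) = 0.601859

(-0.077, 0.602)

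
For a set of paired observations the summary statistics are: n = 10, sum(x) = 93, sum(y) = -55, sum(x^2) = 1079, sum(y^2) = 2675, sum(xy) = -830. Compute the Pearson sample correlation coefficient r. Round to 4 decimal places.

S_xy = nΣxy − ΣxΣy = 10·(-830) − 93·(-55) = -8300 − (-5115) = -3185
S_xx = nΣx² − (Σx)² = 10·1079 − 93² = 10790 − 8649 = 2141
S_yy = nΣy² − (Σy)² = 10·2675 − (-55)² = 26750 − 3025 = 23725
r = S_xy / √(S_xx·S_yy) = -3185 / √(2141·23725) = -3185 / √50795225 = -3185 / 7127.0769 = -0.4469

-0.4469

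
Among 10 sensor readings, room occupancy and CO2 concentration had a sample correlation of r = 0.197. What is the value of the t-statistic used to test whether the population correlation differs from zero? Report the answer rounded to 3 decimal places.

t = r·√(n−2) / √(1−r²) with r = 0.197, n = 10
  = 0.197·√8 / √(1 − 0.038809)
  = 0.197·2.828427 / 0.980403
  = 0.557200 / 0.980403 = 0.568

0.568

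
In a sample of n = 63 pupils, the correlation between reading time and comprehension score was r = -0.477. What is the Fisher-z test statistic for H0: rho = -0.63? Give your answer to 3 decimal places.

1.722

z_r = atanh(-0.477) = -0.519093,  z_0 = atanh(-0.63) = -0.741416
SE = 1/√(n−3) = 1/√60 = 0.129099
z = (z_r − z_0)/SE = (-0.519093 − (-0.741416)) / 0.129099 = 0.222323 / 0.129099 = 1.722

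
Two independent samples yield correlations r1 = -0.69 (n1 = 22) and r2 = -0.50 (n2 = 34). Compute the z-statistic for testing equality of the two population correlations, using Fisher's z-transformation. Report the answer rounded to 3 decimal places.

-1.025

Fisher z-transforms: z1 = atanh(-0.69) = -0.847956, z2 = atanh(-0.50) = -0.549306; difference d = -0.298650
Var(d) = 1/19 + 1/31 = 0.0526316 + 0.0322581 = 0.0848897
z = d/√Var(d) = -0.298650 / √0.0848897 = -0.298650 / 0.291358 = -1.025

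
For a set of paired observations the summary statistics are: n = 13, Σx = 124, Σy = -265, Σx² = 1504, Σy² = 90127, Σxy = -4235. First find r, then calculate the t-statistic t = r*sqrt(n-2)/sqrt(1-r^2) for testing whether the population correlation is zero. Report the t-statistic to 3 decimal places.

-1.149

Numerator: nΣxy − (Σx)(Σy) = 13·(-4235) − (124)(-265) = -22195
Denominator: √[(nΣx²−(Σx)²)(nΣy²−(Σy)²)]
  nΣx²−(Σx)² = 13·1504 − 15376 = 4176;  nΣy²−(Σy)² = 13·90127 − 70225 = 1101426
  √(4176·1101426) = √4599554976 = 67820.0190
r = -22195 / 67820.0190 = -0.3273
t = r·√(n−2)/√(1−r²) = -0.3273·√11 / √(1−0.107125) = -1.085531 / 0.944921 = -1.149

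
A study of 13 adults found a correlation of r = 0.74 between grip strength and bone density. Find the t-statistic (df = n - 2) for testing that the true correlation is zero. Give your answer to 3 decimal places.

t = r·√(n−2) / √(1−r²) with r = 0.74, n = 13
  = 0.74·√11 / √(1 − 0.5476)
  = 0.74·3.316625 / 0.672607
  = 2.454303 / 0.672607 = 3.649

3.649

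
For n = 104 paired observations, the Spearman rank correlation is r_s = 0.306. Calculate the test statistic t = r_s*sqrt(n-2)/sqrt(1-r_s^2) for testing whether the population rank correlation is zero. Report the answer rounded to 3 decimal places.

1 − r_s² = 1 − 0.093636 = 0.906364;  √(1−r_s²) = 0.952032
√(n−2) = √102 = 10.099505
t = r_s·√(n−2)/√(1−r_s²) = 0.306 · 10.099505 / 0.952032 = 3.246

3.246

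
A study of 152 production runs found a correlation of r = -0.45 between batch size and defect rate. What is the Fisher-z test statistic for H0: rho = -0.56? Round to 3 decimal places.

Fisher z: atanh(-0.45) = -0.484700, atanh(-0.56) = -0.632833
z = (z_r − z_0)·√(n−3) = (-0.484700 − (-0.632833))·√149 = 0.148133 · 12.206556 = 1.808

1.808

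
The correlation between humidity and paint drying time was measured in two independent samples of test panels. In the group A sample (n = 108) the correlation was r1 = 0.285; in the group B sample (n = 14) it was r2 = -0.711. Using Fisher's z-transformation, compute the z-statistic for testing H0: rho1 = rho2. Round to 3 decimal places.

Fisher z-transforms: z1 = atanh(0.285) = 0.293116, z2 = atanh(-0.711) = -0.889203; difference d = 1.182319
Var(d) = 1/105 + 1/11 = 0.0095238 + 0.0909091 = 0.1004329
z = d/√Var(d) = 1.182319 / √0.1004329 = 1.182319 / 0.316912 = 3.731

3.731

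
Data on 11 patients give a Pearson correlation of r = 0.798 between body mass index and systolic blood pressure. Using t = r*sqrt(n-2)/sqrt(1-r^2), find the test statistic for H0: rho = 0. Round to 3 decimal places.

t = r·√(n−2) / √(1−r²) with r = 0.798, n = 11
  = 0.798·√9 / √(1 − 0.636804)
  = 0.798·3.000000 / 0.602657
  = 2.394000 / 0.602657 = 3.972

3.972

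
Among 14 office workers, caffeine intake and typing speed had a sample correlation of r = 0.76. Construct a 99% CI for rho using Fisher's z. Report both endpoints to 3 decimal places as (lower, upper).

(0.216, 0.944)

z_r = atanh(0.76) = 0.996215;  SE = 1/√(n−3) = 1/√11 = 0.301511
z-limits: 0.996215 ± 2.576·0.301511 = 0.996215 ± 0.776692 = [0.219523, 1.772907]
ρ-limits: (tanh 0.219523, tanh 1.772907) = (0.216, 0.944)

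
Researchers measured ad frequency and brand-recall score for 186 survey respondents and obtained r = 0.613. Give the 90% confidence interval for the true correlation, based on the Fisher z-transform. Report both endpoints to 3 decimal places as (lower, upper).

(0.531, 0.683)

Fisher z: z_r = atanh(r) = ½·ln((1+0.613)/(1−0.613)) = 0.713713
SE(z) = 1/√(n−3) = 1/√183 = 0.073922
90% ⇒ z* = 1.645; margin = 1.645·0.073922 = 0.121602
CI on z-scale: (0.592111, 0.835315)
Back-transform: tanh(0.592111) = 0.531412, tanh(0.835315) = 0.683320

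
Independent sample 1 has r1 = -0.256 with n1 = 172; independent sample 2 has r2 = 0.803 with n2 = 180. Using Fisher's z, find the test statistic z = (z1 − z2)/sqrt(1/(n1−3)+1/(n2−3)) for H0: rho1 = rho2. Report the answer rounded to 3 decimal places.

-12.727

z1 = atanh(-0.256) = -0.261823,  z2 = atanh(0.803) = 1.107002
SE = √(1/(n1−3) + 1/(n2−3)) = √(1/169 + 1/177) = √(0.0059172 + 0.0056497) = √0.0115669 = 0.107550
z = (z1 − z2)/SE = (-0.261823 − 1.107002) / 0.107550 = -1.368825 / 0.107550 = -12.727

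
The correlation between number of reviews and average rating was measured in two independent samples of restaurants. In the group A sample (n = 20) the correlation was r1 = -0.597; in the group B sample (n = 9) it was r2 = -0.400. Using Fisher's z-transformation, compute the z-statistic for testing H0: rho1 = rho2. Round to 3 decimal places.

Fisher z-transforms: z1 = atanh(-0.597) = -0.688473, z2 = atanh(-0.400) = -0.423649; difference d = -0.264824
Var(d) = 1/17 + 1/6 = 0.0588235 + 0.1666667 = 0.2254902
z = d/√Var(d) = -0.264824 / √0.2254902 = -0.264824 / 0.474858 = -0.558

-0.558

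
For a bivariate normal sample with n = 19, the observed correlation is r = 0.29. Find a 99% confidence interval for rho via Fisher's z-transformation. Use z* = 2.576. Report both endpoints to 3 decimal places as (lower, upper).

(-0.332, 0.736)

Fisher z: z_r = atanh(r) = ½·ln((1+0.29)/(1−0.29)) = 0.298566
SE(z) = 1/√(n−3) = 1/√16 = 0.250000
99% ⇒ z* = 2.576; margin = 2.576·0.250000 = 0.644000
CI on z-scale: (-0.345434, 0.942566)
Back-transform: tanh(-0.345434) = -0.332320, tanh(0.942566) = 0.736399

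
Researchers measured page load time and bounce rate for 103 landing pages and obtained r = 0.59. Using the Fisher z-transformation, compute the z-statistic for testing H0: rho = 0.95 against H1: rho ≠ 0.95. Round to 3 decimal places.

-11.541

Fisher z: atanh(0.59) = 0.677666, atanh(0.95) = 1.831781
z = (z_r − z_0)·√(n−3) = (0.677666 − 1.831781)·√100 = -1.154115 · 10.000000 = -11.541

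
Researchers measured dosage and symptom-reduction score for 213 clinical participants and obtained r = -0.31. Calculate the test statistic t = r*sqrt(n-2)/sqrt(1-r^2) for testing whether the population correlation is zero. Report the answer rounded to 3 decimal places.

-4.736

t = r·√(n−2) / √(1−r²) with r = -0.31, n = 213
  = -0.31·√211 / √(1 − 0.0961)
  = -0.31·14.525839 / 0.950737
  = -4.503010 / 0.950737 = -4.736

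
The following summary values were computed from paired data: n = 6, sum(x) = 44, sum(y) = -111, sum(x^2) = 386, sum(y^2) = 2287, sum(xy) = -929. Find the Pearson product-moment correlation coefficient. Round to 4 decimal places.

S_xy = nΣxy − ΣxΣy = 6·(-929) − 44·(-111) = -5574 − (-4884) = -690
S_xx = nΣx² − (Σx)² = 6·386 − 44² = 2316 − 1936 = 380
S_yy = nΣy² − (Σy)² = 6·2287 − (-111)² = 13722 − 12321 = 1401
r = S_xy / √(S_xx·S_yy) = -690 / √(380·1401) = -690 / √532380 = -690 / 729.6437 = -0.9457

-0.9457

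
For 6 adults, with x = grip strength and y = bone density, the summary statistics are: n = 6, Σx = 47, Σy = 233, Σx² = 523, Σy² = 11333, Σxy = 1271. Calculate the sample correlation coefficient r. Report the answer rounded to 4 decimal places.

S_xy = nΣxy − ΣxΣy = 6·1271 − 47·233 = 7626 − 10951 = -3325
S_xx = nΣx² − (Σx)² = 6·523 − 47² = 3138 − 2209 = 929
S_yy = nΣy² − (Σy)² = 6·11333 − 233² = 67998 − 54289 = 13709
r = S_xy / √(S_xx·S_yy) = -3325 / √(929·13709) = -3325 / √12735661 = -3325 / 3568.7058 = -0.9317

-0.9317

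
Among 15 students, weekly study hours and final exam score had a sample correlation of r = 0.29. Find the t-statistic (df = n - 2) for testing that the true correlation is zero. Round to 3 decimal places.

t = r·√(n−2) / √(1−r²) with r = 0.29, n = 15
  = 0.29·√13 / √(1 − 0.0841)
  = 0.29·3.605551 / 0.957027
  = 1.045610 / 0.957027 = 1.093

1.093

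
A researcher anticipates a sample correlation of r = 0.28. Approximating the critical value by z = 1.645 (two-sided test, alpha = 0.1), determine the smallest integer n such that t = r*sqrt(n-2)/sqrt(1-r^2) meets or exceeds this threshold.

34

r√(n−2)/√(1−r²) ≥ 1.645  ⇔  n−2 ≥ (1.645)²·(1−r²)/r²
(1−r²)/r² = (1−0.0784)/0.0784 = 11.7551
n ≥ 2 + 2.706025·11.7551 = 2 + 31.8096 = 33.8096
⌈33.8096⌉ = 34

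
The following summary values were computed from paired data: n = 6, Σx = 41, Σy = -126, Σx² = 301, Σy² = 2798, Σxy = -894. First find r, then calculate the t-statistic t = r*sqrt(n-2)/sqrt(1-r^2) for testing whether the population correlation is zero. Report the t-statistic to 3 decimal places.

-1.448

S_xy = nΣxy − ΣxΣy = 6·(-894) − 41·(-126) = -5364 − (-5166) = -198
S_xx = nΣx² − (Σx)² = 6·301 − 41² = 1806 − 1681 = 125
S_yy = nΣy² − (Σy)² = 6·2798 − (-126)² = 16788 − 15876 = 912
r = S_xy / √(S_xx·S_yy) = -198 / √(125·912) = -198 / √114000 = -198 / 337.6389 = -0.5864
t = r·√(n−2)/√(1−r²) = -0.5864·√4 / √(1−0.343865) = -1.172800 / 0.810022 = -1.448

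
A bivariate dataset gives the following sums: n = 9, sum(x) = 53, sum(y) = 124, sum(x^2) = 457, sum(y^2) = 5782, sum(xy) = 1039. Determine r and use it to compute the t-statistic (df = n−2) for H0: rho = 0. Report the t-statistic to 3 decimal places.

1.161

S_xy = nΣxy − ΣxΣy = 9·1039 − 53·124 = 9351 − 6572 = 2779
S_xx = nΣx² − (Σx)² = 9·457 − 53² = 4113 − 2809 = 1304
S_yy = nΣy² − (Σy)² = 9·5782 − 124² = 52038 − 15376 = 36662
r = S_xy / √(S_xx·S_yy) = 2779 / √(1304·36662) = 2779 / √47807248 = 2779 / 6914.2786 = 0.4019
t = r·√(n−2)/√(1−r²) = 0.4019·√7 / √(1−0.161524) = 1.063327 / 0.915683 = 1.161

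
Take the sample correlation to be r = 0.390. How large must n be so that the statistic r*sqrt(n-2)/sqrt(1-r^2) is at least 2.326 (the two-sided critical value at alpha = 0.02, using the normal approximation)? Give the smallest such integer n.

33

Need r·√(n−2)/√(1−r²) ≥ 2.326
√(n−2) ≥ 2.326·√(1−0.152100) / 0.390 = 2.326·0.920815 / 0.390 = 5.4918
n−2 ≥ 30.1599  ⇒  n ≥ 32.1599
Smallest integer n = 33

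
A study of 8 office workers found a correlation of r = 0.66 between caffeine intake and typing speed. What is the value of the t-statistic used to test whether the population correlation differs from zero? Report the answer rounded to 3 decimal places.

1 − r² = 1 − 0.4356 = 0.5644;  √(1−r²) = 0.751266
√(n−2) = √6 = 2.449490
t = r·√(n−2)/√(1−r²) = 0.66 · 2.449490 / 0.751266 = 2.152

2.152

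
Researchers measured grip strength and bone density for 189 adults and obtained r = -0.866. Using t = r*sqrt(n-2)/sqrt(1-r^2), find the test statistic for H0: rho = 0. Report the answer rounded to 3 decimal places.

1 − r² = 1 − 0.749956 = 0.250044;  √(1−r²) = 0.500044
√(n−2) = √187 = 13.674794
t = r·√(n−2)/√(1−r²) = -0.866 · 13.674794 / 0.500044 = -23.683

-23.683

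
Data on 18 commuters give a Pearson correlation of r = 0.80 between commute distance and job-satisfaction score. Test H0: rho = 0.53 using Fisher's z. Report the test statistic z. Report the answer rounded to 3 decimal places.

1.969

Fisher z: atanh(0.80) = 1.098612, atanh(0.53) = 0.590145
z = (z_r − z_0)·√(n−3) = (1.098612 − 0.590145)·√15 = 0.508467 · 3.872983 = 1.969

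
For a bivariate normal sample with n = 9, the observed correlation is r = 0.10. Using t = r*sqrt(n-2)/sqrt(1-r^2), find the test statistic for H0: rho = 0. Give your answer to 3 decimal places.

1 − r² = 1 − 0.0100 = 0.9900;  √(1−r²) = 0.994987
√(n−2) = √7 = 2.645751
t = r·√(n−2)/√(1−r²) = 0.10 · 2.645751 / 0.994987 = 0.266

0.266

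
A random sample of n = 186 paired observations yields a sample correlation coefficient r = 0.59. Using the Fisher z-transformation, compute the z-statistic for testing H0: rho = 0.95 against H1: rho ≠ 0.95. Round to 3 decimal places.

-15.613

z_r = atanh(0.59) = 0.677666,  z_0 = atanh(0.95) = 1.831781
SE = 1/√(n−3) = 1/√183 = 0.073922
z = (z_r − z_0)/SE = (0.677666 − 1.831781) / 0.073922 = -1.154115 / 0.073922 = -15.613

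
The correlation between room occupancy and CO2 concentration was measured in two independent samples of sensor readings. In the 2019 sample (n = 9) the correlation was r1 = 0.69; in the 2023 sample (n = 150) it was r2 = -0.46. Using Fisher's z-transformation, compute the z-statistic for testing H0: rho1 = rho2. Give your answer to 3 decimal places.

z1 = atanh(0.69) = 0.847956,  z2 = atanh(-0.46) = -0.497311
SE = √(1/(n1−3) + 1/(n2−3)) = √(1/6 + 1/147) = √(0.1666667 + 0.0068027) = √0.1734694 = 0.416497
z = (z1 − z2)/SE = (0.847956 − (-0.497311)) / 0.416497 = 1.345267 / 0.416497 = 3.230

3.230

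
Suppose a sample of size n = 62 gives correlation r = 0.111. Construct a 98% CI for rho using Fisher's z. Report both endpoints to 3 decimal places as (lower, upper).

(-0.189, 0.392)

Fisher z: z_r = atanh(r) = ½·ln((1+0.111)/(1−0.111)) = 0.111459
SE(z) = 1/√(n−3) = 1/√59 = 0.130189
98% ⇒ z* = 2.326; margin = 2.326·0.130189 = 0.302820
CI on z-scale: (-0.191361, 0.414279)
Back-transform: tanh(-0.191361) = -0.189059, tanh(0.414279) = 0.392100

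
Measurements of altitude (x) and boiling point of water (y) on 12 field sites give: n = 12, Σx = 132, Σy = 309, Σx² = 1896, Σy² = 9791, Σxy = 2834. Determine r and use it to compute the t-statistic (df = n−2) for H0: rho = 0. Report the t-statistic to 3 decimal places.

-2.539

Numerator: nΣxy − (Σx)(Σy) = 12·2834 − (132)(309) = -6780
Denominator: √[(nΣx²−(Σx)²)(nΣy²−(Σy)²)]
  nΣx²−(Σx)² = 12·1896 − 17424 = 5328;  nΣy²−(Σy)² = 12·9791 − 95481 = 22011
  √(5328·22011) = √117274608 = 10829.3401
r = -6780 / 10829.3401 = -0.6261
t = r·√(n−2)/√(1−r²) = -0.6261·√10 / √(1−0.392001) = -1.979902 / 0.779743 = -2.539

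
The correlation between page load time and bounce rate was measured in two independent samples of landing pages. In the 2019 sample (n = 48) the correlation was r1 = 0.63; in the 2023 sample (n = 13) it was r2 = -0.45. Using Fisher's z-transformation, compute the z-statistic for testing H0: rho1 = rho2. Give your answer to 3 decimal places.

3.507

Fisher z-transforms: z1 = atanh(0.63) = 0.741416, z2 = atanh(-0.45) = -0.484700; difference d = 1.226116
Var(d) = 1/45 + 1/10 = 0.0222222 + 0.1000000 = 0.1222222
z = d/√Var(d) = 1.226116 / √0.1222222 = 1.226116 / 0.349603 = 3.507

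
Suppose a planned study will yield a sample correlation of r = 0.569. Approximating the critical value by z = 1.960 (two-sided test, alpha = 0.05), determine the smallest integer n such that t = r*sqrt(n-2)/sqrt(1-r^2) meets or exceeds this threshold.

Need r·√(n−2)/√(1−r²) ≥ 1.960
√(n−2) ≥ 1.960·√(1−0.323761) / 0.569 = 1.960·0.822338 / 0.569 = 2.8327
n−2 ≥ 8.0242  ⇒  n ≥ 10.0242
Smallest integer n = 11

11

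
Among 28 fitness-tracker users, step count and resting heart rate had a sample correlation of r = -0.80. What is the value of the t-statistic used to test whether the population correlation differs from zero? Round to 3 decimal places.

-6.799

t = r·√(n−2) / √(1−r²) with r = -0.80, n = 28
  = -0.80·√26 / √(1 − 0.6400)
  = -0.80·5.099020 / 0.600000
  = -4.079216 / 0.600000 = -6.799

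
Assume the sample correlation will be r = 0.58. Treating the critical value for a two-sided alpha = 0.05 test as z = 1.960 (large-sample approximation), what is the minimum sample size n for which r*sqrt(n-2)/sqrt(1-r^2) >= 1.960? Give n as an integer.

Need r·√(n−2)/√(1−r²) ≥ 1.960
√(n−2) ≥ 1.960·√(1−0.3364) / 0.58 = 1.960·0.814616 / 0.58 = 2.7528
n−2 ≥ 7.5779  ⇒  n ≥ 9.5779
Smallest integer n = 10

10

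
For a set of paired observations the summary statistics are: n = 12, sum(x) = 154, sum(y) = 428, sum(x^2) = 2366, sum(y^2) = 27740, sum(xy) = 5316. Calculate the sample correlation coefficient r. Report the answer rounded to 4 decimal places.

-0.0801

Numerator: nΣxy − (Σx)(Σy) = 12·5316 − (154)(428) = -2120
Denominator: √[(nΣx²−(Σx)²)(nΣy²−(Σy)²)]
  nΣx²−(Σx)² = 12·2366 − 23716 = 4676;  nΣy²−(Σy)² = 12·27740 − 183184 = 149696
  √(4676·149696) = √699978496 = 26457.1067
r = -2120 / 26457.1067 = -0.0801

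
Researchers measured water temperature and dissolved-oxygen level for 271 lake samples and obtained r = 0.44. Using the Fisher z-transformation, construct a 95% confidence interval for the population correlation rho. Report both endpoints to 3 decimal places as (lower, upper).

(0.339, 0.531)

z_r = atanh(0.44) = 0.472231;  SE = 1/√(n−3) = 1/√268 = 0.061085
z-limits: 0.472231 ± 1.960·0.061085 = 0.472231 ± 0.119727 = [0.352504, 0.591958]
ρ-limits: (tanh 0.352504, tanh 0.591958) = (0.339, 0.531)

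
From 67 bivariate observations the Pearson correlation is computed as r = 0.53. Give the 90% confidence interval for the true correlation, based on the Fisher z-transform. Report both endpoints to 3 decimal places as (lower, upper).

z_r = atanh(0.53) = 0.590145;  SE = 1/√(n−3) = 1/√64 = 0.125000
z-limits: 0.590145 ± 1.645·0.125000 = 0.590145 ± 0.205625 = [0.384520, 0.795770]
ρ-limits: (tanh 0.384520, tanh 0.795770) = (0.367, 0.662)

(0.367, 0.662)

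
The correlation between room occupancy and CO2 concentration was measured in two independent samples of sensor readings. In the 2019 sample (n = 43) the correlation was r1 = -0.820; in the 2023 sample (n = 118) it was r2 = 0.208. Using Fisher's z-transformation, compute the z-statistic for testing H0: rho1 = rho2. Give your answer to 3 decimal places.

Fisher z-transforms: z1 = atanh(-0.820) = -1.156817, z2 = atanh(0.208) = 0.211080; difference d = -1.367897
Var(d) = 1/40 + 1/115 = 0.0250000 + 0.0086957 = 0.0336957
z = d/√Var(d) = -1.367897 / √0.0336957 = -1.367897 / 0.183564 = -7.452

-7.452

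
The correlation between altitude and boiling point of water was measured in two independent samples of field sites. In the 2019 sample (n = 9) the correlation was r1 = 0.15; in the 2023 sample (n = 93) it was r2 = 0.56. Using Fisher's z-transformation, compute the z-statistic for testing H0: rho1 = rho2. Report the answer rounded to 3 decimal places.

Fisher z-transforms: z1 = atanh(0.15) = 0.151140, z2 = atanh(0.56) = 0.632833; difference d = -0.481693
Var(d) = 1/6 + 1/90 = 0.1666667 + 0.0111111 = 0.1777778
z = d/√Var(d) = -0.481693 / √0.1777778 = -0.481693 / 0.421637 = -1.142

-1.142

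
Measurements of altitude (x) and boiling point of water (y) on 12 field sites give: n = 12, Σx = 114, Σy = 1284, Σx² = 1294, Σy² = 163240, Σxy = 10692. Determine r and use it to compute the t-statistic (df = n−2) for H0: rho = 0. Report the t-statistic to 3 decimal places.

Numerator: nΣxy − (Σx)(Σy) = 12·10692 − (114)(1284) = -18072
Denominator: √[(nΣx²−(Σx)²)(nΣy²−(Σy)²)]
  nΣx²−(Σx)² = 12·1294 − 12996 = 2532;  nΣy²−(Σy)² = 12·163240 − 1648656 = 310224
  √(2532·310224) = √785487168 = 28026.5440
r = -18072 / 28026.5440 = -0.6448
t = r·√(n−2)/√(1−r²) = -0.6448·√10 / √(1−0.415767) = -2.039037 / 0.764351 = -2.668

-2.668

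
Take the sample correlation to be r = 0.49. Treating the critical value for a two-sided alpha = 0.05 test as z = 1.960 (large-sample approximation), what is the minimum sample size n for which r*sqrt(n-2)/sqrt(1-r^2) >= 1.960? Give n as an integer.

15

Need r·√(n−2)/√(1−r²) ≥ 1.960
√(n−2) ≥ 1.960·√(1−0.2401) / 0.49 = 1.960·0.871722 / 0.49 = 3.4869
n−2 ≥ 12.1585  ⇒  n ≥ 14.1585
Smallest integer n = 15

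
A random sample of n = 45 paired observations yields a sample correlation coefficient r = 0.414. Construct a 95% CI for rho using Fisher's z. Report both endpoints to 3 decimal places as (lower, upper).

(0.137, 0.631)

z_r = atanh(0.414) = 0.440429;  SE = 1/√(n−3) = 1/√42 = 0.154303
z-limits: 0.440429 ± 1.960·0.154303 = 0.440429 ± 0.302434 = [0.137995, 0.742863]
ρ-limits: (tanh 0.137995, tanh 0.742863) = (0.137, 0.631)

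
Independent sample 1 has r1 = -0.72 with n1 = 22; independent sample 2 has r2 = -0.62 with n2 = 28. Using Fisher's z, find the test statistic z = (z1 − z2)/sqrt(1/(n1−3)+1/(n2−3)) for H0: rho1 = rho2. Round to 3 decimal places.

-0.600

Fisher z-transforms: z1 = atanh(-0.72) = -0.907645, z2 = atanh(-0.62) = -0.725005; difference d = -0.182640
Var(d) = 1/19 + 1/25 = 0.0526316 + 0.0400000 = 0.0926316
z = d/√Var(d) = -0.182640 / √0.0926316 = -0.182640 / 0.304354 = -0.600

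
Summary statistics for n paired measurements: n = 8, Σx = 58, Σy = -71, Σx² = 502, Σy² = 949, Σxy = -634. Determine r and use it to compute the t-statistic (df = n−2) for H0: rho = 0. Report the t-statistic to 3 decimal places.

S_xy = nΣxy − ΣxΣy = 8·(-634) − 58·(-71) = -5072 − (-4118) = -954
S_xx = nΣx² − (Σx)² = 8·502 − 58² = 4016 − 3364 = 652
S_yy = nΣy² − (Σy)² = 8·949 − (-71)² = 7592 − 5041 = 2551
r = S_xy / √(S_xx·S_yy) = -954 / √(652·2551) = -954 / √1663252 = -954 / 1289.6713 = -0.7397
t = r·√(n−2)/√(1−r²) = -0.7397·√6 / √(1−0.547156) = -1.811888 / 0.672937 = -2.693

-2.693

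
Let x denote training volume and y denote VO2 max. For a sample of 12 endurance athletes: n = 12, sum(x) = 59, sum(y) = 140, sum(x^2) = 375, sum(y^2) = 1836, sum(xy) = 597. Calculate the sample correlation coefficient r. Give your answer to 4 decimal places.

S_xy = nΣxy − ΣxΣy = 12·597 − 59·140 = 7164 − 8260 = -1096
S_xx = nΣx² − (Σx)² = 12·375 − 59² = 4500 − 3481 = 1019
S_yy = nΣy² − (Σy)² = 12·1836 − 140² = 22032 − 19600 = 2432
r = S_xy / √(S_xx·S_yy) = -1096 / √(1019·2432) = -1096 / √2478208 = -1096 / 1574.2325 = -0.6962

-0.6962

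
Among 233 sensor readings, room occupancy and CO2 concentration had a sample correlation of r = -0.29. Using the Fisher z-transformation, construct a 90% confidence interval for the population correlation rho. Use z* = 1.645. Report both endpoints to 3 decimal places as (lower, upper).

Fisher z: z_r = atanh(r) = ½·ln((1+(-0.29))/(1−(-0.29))) = -0.298566
SE(z) = 1/√(n−3) = 1/√230 = 0.065938
90% ⇒ z* = 1.645; margin = 1.645·0.065938 = 0.108468
CI on z-scale: (-0.407034, -0.190098)
Back-transform: tanh(-0.407034) = -0.385951, tanh(-0.190098) = -0.187841

(-0.386, -0.188)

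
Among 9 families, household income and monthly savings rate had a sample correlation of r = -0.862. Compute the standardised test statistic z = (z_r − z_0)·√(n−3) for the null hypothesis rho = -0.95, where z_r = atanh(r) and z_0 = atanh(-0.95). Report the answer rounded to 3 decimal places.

Fisher z: atanh(-0.862) = -1.301076, atanh(-0.95) = -1.831781
z = (z_r − z_0)·√(n−3) = (-1.301076 − (-1.831781))·√6 = 0.530705 · 2.449490 = 1.300

1.300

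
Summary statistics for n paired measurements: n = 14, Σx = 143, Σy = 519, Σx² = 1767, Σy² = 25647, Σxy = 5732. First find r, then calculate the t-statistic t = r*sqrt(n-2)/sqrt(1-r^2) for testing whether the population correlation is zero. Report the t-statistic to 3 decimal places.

1.119

S_xy = nΣxy − ΣxΣy = 14·5732 − 143·519 = 80248 − 74217 = 6031
S_xx = nΣx² − (Σx)² = 14·1767 − 143² = 24738 − 20449 = 4289
S_yy = nΣy² − (Σy)² = 14·25647 − 519² = 359058 − 269361 = 89697
r = S_xy / √(S_xx·S_yy) = 6031 / √(4289·89697) = 6031 / √384710433 = 6031 / 19614.0366 = 0.3075
t = r·√(n−2)/√(1−r²) = 0.3075·√12 / √(1−0.094556) = 1.065211 / 0.951548 = 1.119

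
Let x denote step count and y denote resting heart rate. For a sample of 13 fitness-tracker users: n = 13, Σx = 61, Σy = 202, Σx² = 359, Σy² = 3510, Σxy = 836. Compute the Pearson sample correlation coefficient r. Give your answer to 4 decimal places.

S_xy = nΣxy − ΣxΣy = 13·836 − 61·202 = 10868 − 12322 = -1454
S_xx = nΣx² − (Σx)² = 13·359 − 61² = 4667 − 3721 = 946
S_yy = nΣy² − (Σy)² = 13·3510 − 202² = 45630 − 40804 = 4826
r = S_xy / √(S_xx·S_yy) = -1454 / √(946·4826) = -1454 / √4565396 = -1454 / 2136.6787 = -0.6805

-0.6805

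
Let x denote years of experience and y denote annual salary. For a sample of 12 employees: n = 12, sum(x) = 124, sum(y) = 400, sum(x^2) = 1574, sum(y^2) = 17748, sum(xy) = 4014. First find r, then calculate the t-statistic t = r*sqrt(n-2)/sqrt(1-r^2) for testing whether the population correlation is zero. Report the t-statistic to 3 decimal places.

-0.334

S_xy = nΣxy − ΣxΣy = 12·4014 − 124·400 = 48168 − 49600 = -1432
S_xx = nΣx² − (Σx)² = 12·1574 − 124² = 18888 − 15376 = 3512
S_yy = nΣy² − (Σy)² = 12·17748 − 400² = 212976 − 160000 = 52976
r = S_xy / √(S_xx·S_yy) = -1432 / √(3512·52976) = -1432 / √186051712 = -1432 / 13640.0774 = -0.1050
t = r·√(n−2)/√(1−r²) = -0.1050·√10 / √(1−0.011025) = -0.332039 / 0.994472 = -0.334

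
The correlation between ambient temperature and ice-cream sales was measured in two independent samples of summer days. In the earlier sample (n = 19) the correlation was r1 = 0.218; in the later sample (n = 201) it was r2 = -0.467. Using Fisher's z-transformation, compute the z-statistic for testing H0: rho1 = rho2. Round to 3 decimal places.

Fisher z-transforms: z1 = atanh(0.218) = 0.221555, z2 = atanh(-0.467) = -0.506227; difference d = 0.727782
Var(d) = 1/16 + 1/198 = 0.0625000 + 0.0050505 = 0.0675505
z = d/√Var(d) = 0.727782 / √0.0675505 = 0.727782 / 0.259905 = 2.800

2.800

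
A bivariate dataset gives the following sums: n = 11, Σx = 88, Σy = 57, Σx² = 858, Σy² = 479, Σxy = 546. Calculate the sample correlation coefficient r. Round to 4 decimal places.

0.5352

Numerator: nΣxy − (Σx)(Σy) = 11·546 − (88)(57) = 990
Denominator: √[(nΣx²−(Σx)²)(nΣy²−(Σy)²)]
  nΣx²−(Σx)² = 11·858 − 7744 = 1694;  nΣy²−(Σy)² = 11·479 − 3249 = 2020
  √(1694·2020) = √3421880 = 1849.8324
r = 990 / 1849.8324 = 0.5352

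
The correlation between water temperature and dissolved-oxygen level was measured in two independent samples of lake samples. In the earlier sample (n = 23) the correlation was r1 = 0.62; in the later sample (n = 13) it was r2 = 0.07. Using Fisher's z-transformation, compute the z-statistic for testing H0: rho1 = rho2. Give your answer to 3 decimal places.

z1 = atanh(0.62) = 0.725005,  z2 = atanh(0.07) = 0.070115
SE = √(1/(n1−3) + 1/(n2−3)) = √(1/20 + 1/10) = √(0.0500000 + 0.1000000) = √0.1500000 = 0.387298
z = (z1 − z2)/SE = (0.725005 − 0.070115) / 0.387298 = 0.654890 / 0.387298 = 1.691

1.691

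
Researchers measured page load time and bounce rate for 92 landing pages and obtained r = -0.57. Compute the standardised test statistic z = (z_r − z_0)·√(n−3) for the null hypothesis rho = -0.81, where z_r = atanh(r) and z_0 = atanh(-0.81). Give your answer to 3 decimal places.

z_r = atanh(-0.57) = -0.647523,  z_0 = atanh(-0.81) = -1.127029
SE = 1/√(n−3) = 1/√89 = 0.106000
z = (z_r − z_0)/SE = (-0.647523 − (-1.127029)) / 0.106000 = 0.479506 / 0.106000 = 4.524

4.524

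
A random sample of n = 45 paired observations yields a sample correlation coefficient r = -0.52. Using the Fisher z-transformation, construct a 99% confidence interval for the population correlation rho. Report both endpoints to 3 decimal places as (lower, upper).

Fisher z: z_r = atanh(r) = ½·ln((1+(-0.52))/(1−(-0.52))) = -0.576340
SE(z) = 1/√(n−3) = 1/√42 = 0.154303
99% ⇒ z* = 2.576; margin = 2.576·0.154303 = 0.397485
CI on z-scale: (-0.973825, -0.178855)
Back-transform: tanh(-0.973825) = -0.750380, tanh(-0.178855) = -0.176972

(-0.750, -0.177)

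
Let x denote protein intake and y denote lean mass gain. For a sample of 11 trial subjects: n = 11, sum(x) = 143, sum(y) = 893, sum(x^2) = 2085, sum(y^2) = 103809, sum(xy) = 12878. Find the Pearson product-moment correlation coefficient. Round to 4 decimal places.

0.4770

S_xy = nΣxy − ΣxΣy = 11·12878 − 143·893 = 141658 − 127699 = 13959
S_xx = nΣx² − (Σx)² = 11·2085 − 143² = 22935 − 20449 = 2486
S_yy = nΣy² − (Σy)² = 11·103809 − 893² = 1141899 − 797449 = 344450
r = S_xy / √(S_xx·S_yy) = 13959 / √(2486·344450) = 13959 / √856302700 = 13959 / 29262.6503 = 0.4770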